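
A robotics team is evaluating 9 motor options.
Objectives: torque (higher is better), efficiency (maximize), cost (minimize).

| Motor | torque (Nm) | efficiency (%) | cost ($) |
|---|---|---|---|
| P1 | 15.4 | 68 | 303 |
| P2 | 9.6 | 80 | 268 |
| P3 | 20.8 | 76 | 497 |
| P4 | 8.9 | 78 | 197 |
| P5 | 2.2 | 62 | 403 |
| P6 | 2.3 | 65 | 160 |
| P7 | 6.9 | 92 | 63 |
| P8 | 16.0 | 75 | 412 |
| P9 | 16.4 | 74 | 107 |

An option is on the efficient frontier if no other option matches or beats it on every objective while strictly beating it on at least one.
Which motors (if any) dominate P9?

P1: worse on torque (15.4 vs 16.4).
P2: worse on torque (9.6 vs 16.4).
P3: worse on cost (497 vs 107).
P4: worse on torque (8.9 vs 16.4).
P5: worse on torque (2.2 vs 16.4).
P6: worse on torque (2.3 vs 16.4).
P7: worse on torque (6.9 vs 16.4).
P8: worse on torque (16.0 vs 16.4).
No option dominates P9.

none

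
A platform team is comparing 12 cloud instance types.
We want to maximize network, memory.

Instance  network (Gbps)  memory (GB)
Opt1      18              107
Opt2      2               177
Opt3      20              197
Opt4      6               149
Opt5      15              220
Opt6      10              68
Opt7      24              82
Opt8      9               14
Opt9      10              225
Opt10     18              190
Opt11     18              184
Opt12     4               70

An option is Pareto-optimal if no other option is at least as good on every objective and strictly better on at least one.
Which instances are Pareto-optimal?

Opt1: dominated by Opt3 (network 20≥18, memory 197≥107).
Opt2: dominated by Opt3 (network 20≥2, memory 197≥177).
Opt3: not dominated.
Opt4: dominated by Opt3 (network 20≥6, memory 197≥149).
Opt5: not dominated.
Opt6: dominated by Opt1 (network 18≥10, memory 107≥68).
Opt7: not dominated (best network).
Opt8: dominated by Opt1 (network 18≥9, memory 107≥14).
Opt9: not dominated (best memory).
Opt10: dominated by Opt3 (network 20≥18, memory 197≥190).
Opt11: dominated by Opt3 (network 20≥18, memory 197≥184).
Opt12: dominated by Opt1 (network 18≥4, memory 107≥70).

Opt3, Opt5, Opt7, Opt9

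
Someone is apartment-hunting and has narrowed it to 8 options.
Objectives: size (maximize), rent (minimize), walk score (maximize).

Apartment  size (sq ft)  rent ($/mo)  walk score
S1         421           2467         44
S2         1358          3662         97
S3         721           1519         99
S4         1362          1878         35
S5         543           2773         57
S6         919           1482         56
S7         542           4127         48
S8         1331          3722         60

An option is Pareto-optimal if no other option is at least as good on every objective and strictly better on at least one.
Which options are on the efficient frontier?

S1: dominated by S3 (size 721≥421, rent 1519≤2467, walk score 99≥44).
S2: not dominated.
S3: not dominated (best walk score).
S4: not dominated (best size).
S5: dominated by S3 (size 721≥543, rent 1519≤2773, walk score 99≥57).
S6: not dominated (best rent).
S7: dominated by S2 (size 1358≥542, rent 3662≤4127, walk score 97≥48).
S8: dominated by S2 (size 1358≥1331, rent 3662≤3722, walk score 97≥60).

S2, S3, S4, S6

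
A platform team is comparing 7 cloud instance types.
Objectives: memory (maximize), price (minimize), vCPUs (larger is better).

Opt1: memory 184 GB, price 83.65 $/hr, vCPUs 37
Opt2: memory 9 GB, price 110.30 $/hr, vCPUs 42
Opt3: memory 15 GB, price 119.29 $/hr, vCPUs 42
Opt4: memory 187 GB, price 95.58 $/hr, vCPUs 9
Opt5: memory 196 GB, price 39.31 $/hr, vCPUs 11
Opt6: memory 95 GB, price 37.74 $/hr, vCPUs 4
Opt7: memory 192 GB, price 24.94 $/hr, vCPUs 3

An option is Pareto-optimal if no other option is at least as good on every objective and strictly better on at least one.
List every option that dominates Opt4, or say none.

Opt5

Opt5: memory 196≥187, price 39.31≤95.58, vCPUs 11≥9 — dominates Opt4.
Others (Opt1, Opt2, Opt3, Opt6, Opt7) are each worse than Opt4 on at least one objective.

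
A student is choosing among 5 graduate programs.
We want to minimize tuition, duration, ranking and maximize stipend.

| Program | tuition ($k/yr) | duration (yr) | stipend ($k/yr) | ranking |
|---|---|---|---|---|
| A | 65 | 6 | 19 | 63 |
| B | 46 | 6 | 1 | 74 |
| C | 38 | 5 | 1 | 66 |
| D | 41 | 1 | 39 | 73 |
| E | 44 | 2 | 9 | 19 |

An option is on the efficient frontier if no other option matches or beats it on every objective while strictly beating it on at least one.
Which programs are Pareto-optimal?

A, C, D, E

A: not dominated.
B: dominated by C (tuition 38≤46, duration 5≤6, stipend 1≥1, ranking 66≤74).
C: not dominated (best tuition).
D: not dominated (best duration).
E: not dominated (best ranking).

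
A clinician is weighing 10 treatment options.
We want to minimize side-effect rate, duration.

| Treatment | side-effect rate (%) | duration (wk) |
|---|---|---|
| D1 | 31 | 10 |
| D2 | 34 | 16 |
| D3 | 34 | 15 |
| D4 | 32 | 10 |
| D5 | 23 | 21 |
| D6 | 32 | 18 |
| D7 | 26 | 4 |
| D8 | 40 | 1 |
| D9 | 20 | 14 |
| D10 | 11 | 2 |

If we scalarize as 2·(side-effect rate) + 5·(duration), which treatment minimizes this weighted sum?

D1: 2·31 + 5·10 = 112
D2: 2·34 + 5·16 = 148
D3: 2·34 + 5·15 = 143
D4: 2·32 + 5·10 = 114
D5: 2·23 + 5·21 = 151
D6: 2·32 + 5·18 = 154
D7: 2·26 + 5·4 = 72
D8: 2·40 + 5·1 = 85
D9: 2·20 + 5·14 = 110
D10: 2·11 + 5·2 = 32
Lowest: D10 at 32.

D10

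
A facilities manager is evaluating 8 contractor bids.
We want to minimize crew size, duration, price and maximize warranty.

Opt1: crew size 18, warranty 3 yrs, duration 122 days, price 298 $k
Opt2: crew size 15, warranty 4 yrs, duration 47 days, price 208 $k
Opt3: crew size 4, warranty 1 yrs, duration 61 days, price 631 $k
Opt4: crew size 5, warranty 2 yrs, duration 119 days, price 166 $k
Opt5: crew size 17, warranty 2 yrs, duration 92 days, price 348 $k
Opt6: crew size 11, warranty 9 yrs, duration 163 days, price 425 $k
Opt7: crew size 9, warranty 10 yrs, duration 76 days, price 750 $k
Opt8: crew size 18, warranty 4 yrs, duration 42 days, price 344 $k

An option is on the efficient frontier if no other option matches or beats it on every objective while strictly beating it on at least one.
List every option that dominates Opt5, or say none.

Opt2: crew size 15≤17, warranty 4≥2, duration 47≤92, price 208≤348 — dominates Opt5.
Others (Opt1, Opt3, Opt4, Opt6, Opt7, Opt8) are each worse than Opt5 on at least one objective.

Opt2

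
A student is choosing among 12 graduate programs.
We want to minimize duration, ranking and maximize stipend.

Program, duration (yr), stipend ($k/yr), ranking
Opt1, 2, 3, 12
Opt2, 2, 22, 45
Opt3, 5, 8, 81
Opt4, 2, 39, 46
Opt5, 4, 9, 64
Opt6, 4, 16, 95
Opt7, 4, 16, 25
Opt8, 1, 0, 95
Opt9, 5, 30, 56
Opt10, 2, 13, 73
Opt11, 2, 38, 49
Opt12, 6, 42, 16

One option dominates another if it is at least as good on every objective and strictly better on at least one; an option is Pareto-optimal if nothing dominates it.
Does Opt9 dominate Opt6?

No

Opt9 vs Opt6: Opt9 is worse on duration (5 vs 4), so it does not dominate Opt6.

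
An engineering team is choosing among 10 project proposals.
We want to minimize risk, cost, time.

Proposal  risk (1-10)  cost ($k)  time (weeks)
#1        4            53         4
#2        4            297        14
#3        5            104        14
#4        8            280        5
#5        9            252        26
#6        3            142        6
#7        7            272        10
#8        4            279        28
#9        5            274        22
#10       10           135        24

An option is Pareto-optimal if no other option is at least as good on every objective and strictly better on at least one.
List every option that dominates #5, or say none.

#1: risk 4≤9, cost 53≤252, time 4≤26 — dominates #5.
#3: risk 5≤9, cost 104≤252, time 14≤26 — dominates #5.
#6: risk 3≤9, cost 142≤252, time 6≤26 — dominates #5.
Others (#2, #4, #7, #8, #9, #10) are each worse than #5 on at least one objective.

#1, #3, #6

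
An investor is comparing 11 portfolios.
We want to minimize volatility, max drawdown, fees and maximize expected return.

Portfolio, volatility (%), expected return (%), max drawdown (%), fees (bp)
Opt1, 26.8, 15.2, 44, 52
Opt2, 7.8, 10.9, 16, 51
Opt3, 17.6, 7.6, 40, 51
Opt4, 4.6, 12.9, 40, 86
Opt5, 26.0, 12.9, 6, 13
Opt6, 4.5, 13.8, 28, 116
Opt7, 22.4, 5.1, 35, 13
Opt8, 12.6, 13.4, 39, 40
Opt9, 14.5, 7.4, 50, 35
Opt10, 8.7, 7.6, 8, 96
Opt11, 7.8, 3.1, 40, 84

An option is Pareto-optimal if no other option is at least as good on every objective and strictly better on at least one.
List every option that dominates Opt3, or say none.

Opt2, Opt8

Opt2: volatility 7.8≤17.6, expected return 10.9≥7.6, max drawdown 16≤40, fees 51≤51 — dominates Opt3.
Opt8: volatility 12.6≤17.6, expected return 13.4≥7.6, max drawdown 39≤40, fees 40≤51 — dominates Opt3.
Others (Opt1, Opt4, Opt5, Opt6, Opt7, Opt9, Opt10, Opt11) are each worse than Opt3 on at least one objective.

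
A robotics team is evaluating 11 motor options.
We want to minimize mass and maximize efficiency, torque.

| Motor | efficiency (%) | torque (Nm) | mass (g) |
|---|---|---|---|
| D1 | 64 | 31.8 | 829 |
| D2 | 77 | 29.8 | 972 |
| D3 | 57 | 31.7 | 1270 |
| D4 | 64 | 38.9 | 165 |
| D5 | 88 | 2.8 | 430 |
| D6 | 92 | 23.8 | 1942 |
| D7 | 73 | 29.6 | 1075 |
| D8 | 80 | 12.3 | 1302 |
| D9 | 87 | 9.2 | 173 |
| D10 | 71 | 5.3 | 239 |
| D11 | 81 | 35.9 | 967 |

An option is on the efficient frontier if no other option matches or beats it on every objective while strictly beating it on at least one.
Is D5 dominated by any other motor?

D1: worse on efficiency (64 vs 88).
D2: worse on efficiency (77 vs 88).
D3: worse on efficiency (57 vs 88).
D4: worse on efficiency (64 vs 88).
D6: worse on mass (1942 vs 430).
D7: worse on efficiency (73 vs 88).
D8: worse on efficiency (80 vs 88).
D9: worse on efficiency (87 vs 88).
D10: worse on efficiency (71 vs 88).
D11: worse on efficiency (81 vs 88).
No option is at least as good as D5 on every objective and strictly better on one.

No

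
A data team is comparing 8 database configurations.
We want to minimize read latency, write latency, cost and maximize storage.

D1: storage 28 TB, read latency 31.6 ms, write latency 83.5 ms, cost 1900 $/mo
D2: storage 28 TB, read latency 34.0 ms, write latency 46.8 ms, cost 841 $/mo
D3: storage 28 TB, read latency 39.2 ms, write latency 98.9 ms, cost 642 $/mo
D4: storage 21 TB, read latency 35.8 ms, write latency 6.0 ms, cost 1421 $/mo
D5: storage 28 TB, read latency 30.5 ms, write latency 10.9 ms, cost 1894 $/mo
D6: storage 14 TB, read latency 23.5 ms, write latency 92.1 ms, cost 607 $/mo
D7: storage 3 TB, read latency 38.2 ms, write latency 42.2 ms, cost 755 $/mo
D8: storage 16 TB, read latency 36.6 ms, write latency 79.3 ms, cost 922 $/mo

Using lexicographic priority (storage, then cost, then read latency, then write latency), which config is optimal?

D3

First maximize storage: best is 28, kept {D1, D2, D3, D5}.
Then minimize cost: best is 642, kept {D3}.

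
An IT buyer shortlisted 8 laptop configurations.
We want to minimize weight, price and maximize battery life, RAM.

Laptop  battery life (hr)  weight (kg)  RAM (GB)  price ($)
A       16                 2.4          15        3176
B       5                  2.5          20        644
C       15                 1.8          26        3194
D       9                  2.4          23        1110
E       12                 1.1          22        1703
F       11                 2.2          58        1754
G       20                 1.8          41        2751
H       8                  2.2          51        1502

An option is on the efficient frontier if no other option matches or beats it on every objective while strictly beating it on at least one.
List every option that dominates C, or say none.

G: battery life 20≥15, weight 1.8≤1.8, RAM 41≥26, price 2751≤3194 — dominates C.
Others (A, B, D, E, F, H) are each worse than C on at least one objective.

G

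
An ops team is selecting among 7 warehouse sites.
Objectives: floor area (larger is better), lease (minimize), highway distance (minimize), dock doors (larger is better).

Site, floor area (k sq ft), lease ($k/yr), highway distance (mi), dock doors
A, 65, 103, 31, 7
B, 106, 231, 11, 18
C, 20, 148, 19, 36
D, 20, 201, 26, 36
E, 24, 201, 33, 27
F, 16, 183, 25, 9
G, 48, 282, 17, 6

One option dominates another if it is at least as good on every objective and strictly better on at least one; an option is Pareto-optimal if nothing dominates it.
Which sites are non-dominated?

A: not dominated (best lease).
B: not dominated (best floor area).
C: not dominated.
D: dominated by C (floor area 20≥20, lease 148≤201, highway distance 19≤26, dock doors 36≥36).
E: not dominated.
F: dominated by C (floor area 20≥16, lease 148≤183, highway distance 19≤25, dock doors 36≥9).
G: dominated by B (floor area 106≥48, lease 231≤282, highway distance 11≤17, dock doors 18≥6).

A, B, C, E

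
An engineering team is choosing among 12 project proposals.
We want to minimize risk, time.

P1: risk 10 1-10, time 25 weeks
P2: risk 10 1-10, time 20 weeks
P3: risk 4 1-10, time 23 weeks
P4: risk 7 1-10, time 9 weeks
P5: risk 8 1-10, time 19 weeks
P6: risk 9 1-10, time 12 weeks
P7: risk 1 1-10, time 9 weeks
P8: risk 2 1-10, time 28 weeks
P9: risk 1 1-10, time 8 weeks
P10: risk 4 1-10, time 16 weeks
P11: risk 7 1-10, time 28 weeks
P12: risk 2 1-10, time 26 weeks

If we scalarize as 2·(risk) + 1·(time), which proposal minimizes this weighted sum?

P9

P1: 2·10 + 1·25 = 45
P2: 2·10 + 1·20 = 40
P3: 2·4 + 1·23 = 31
P4: 2·7 + 1·9 = 23
P5: 2·8 + 1·19 = 35
P6: 2·9 + 1·12 = 30
P7: 2·1 + 1·9 = 11
P8: 2·2 + 1·28 = 32
P9: 2·1 + 1·8 = 10
P10: 2·4 + 1·16 = 24
P11: 2·7 + 1·28 = 42
P12: 2·2 + 1·26 = 30
Lowest: P9 at 10.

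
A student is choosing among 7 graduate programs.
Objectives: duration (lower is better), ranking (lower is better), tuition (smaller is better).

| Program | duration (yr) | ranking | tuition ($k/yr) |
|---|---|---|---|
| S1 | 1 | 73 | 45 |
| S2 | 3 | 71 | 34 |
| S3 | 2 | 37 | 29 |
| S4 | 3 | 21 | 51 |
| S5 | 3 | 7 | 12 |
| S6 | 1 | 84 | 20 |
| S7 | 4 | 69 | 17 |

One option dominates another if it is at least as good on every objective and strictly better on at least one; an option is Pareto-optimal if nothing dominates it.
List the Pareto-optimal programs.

S1, S3, S5, S6

S1: not dominated.
S2: dominated by S3 (duration 2≤3, ranking 37≤71, tuition 29≤34).
S3: not dominated.
S4: dominated by S5 (duration 3≤3, ranking 7≤21, tuition 12≤51).
S5: not dominated (best ranking).
S6: not dominated.
S7: dominated by S5 (duration 3≤4, ranking 7≤69, tuition 12≤17).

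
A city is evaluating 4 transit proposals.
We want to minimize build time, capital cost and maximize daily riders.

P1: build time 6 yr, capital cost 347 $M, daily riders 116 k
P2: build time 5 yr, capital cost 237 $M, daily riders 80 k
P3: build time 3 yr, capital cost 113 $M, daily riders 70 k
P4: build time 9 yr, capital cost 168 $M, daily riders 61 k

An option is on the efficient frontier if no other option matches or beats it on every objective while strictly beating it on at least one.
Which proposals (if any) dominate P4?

P3

P3: build time 3≤9, capital cost 113≤168, daily riders 70≥61 — dominates P4.
Others (P1, P2) are each worse than P4 on at least one objective.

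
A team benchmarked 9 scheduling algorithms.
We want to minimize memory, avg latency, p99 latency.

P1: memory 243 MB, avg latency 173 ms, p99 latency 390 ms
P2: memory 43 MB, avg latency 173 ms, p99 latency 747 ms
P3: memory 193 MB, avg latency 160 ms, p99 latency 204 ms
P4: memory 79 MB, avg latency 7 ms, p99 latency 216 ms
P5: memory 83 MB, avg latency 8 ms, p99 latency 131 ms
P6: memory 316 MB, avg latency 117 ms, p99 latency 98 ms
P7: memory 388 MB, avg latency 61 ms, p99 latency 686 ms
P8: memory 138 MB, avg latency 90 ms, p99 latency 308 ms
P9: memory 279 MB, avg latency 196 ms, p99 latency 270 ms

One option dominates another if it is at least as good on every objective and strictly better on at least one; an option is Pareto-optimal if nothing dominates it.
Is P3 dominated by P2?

P2 vs P3: P2 is worse on avg latency (173 vs 160), so it does not dominate P3.

No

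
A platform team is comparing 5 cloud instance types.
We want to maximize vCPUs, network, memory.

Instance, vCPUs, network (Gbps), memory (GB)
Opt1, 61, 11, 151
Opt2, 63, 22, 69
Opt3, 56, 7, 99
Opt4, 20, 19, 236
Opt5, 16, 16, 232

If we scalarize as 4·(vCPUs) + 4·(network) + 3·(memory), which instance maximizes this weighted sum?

Opt4

Opt1: 4·61 + 4·11 + 3·151 = 741
Opt2: 4·63 + 4·22 + 3·69 = 547
Opt3: 4·56 + 4·7 + 3·99 = 549
Opt4: 4·20 + 4·19 + 3·236 = 864
Opt5: 4·16 + 4·16 + 3·232 = 824
Highest: Opt4 at 864.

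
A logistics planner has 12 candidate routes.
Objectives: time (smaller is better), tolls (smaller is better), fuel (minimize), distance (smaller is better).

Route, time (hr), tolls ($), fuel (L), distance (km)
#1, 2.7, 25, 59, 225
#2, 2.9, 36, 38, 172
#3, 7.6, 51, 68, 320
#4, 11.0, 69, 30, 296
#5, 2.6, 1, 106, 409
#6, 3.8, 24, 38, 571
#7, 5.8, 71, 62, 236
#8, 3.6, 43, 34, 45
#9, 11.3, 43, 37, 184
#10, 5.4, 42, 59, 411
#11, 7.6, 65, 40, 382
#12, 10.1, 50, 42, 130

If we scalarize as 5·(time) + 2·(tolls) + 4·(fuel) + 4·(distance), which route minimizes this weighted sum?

#1: 5·2.7 + 2·25 + 4·59 + 4·225 = 1199.5
#2: 5·2.9 + 2·36 + 4·38 + 4·172 = 926.5
#3: 5·7.6 + 2·51 + 4·68 + 4·320 = 1692.0
#4: 5·11.0 + 2·69 + 4·30 + 4·296 = 1497.0
#5: 5·2.6 + 2·1 + 4·106 + 4·409 = 2075.0
#6: 5·3.8 + 2·24 + 4·38 + 4·571 = 2503.0
#7: 5·5.8 + 2·71 + 4·62 + 4·236 = 1363.0
#8: 5·3.6 + 2·43 + 4·34 + 4·45 = 420.0
#9: 5·11.3 + 2·43 + 4·37 + 4·184 = 1026.5
#10: 5·5.4 + 2·42 + 4·59 + 4·411 = 1991.0
#11: 5·7.6 + 2·65 + 4·40 + 4·382 = 1856.0
#12: 5·10.1 + 2·50 + 4·42 + 4·130 = 838.5
Lowest: #8 at 420.0.

#8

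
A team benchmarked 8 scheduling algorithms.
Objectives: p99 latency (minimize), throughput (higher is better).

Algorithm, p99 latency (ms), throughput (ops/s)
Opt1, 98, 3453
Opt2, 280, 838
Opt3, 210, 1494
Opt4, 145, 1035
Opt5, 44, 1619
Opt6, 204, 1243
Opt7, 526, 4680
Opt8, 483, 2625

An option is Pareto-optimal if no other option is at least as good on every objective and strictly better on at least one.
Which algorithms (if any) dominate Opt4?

Opt1, Opt5

Opt1: p99 latency 98≤145, throughput 3453≥1035 — dominates Opt4.
Opt5: p99 latency 44≤145, throughput 1619≥1035 — dominates Opt4.
Others (Opt2, Opt3, Opt6, Opt7, Opt8) are each worse than Opt4 on at least one objective.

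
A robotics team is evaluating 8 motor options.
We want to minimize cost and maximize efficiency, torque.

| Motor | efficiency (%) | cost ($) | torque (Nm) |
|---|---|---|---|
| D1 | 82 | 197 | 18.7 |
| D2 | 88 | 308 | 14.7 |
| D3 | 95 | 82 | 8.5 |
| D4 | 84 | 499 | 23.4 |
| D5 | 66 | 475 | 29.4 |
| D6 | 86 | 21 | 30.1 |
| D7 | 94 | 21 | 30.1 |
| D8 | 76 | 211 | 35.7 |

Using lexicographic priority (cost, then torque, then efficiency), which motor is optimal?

First minimize cost: best is 21, kept {D6, D7}.
Then maximize torque: best is 30.1, kept {D6, D7}.
Then maximize efficiency: best is 94, kept {D7}.

D7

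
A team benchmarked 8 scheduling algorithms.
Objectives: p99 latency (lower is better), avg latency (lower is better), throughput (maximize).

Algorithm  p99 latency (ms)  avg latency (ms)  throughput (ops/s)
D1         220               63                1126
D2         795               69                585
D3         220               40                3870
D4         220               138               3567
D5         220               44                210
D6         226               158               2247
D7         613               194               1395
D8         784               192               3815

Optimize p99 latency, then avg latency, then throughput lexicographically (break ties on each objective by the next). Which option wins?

D3

First minimize p99 latency: best is 220, kept {D1, D3, D4, D5}.
Then minimize avg latency: best is 40, kept {D3}.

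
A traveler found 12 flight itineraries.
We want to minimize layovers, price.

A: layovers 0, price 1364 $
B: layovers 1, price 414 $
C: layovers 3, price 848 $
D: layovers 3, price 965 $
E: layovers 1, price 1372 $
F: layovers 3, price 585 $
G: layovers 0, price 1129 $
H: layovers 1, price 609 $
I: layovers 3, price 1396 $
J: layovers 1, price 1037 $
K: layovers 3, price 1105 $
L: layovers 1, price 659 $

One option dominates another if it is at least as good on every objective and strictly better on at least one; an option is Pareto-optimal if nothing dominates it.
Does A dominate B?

No

A vs B: A is worse on price (1364 vs 414), so it does not dominate B.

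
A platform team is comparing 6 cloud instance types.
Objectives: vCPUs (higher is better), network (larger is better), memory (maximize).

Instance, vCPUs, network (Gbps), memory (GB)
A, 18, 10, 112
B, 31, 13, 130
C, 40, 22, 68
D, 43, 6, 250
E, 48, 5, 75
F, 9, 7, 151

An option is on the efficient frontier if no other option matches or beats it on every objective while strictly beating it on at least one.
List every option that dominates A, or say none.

B

B: vCPUs 31≥18, network 13≥10, memory 130≥112 — dominates A.
Others (C, D, E, F) are each worse than A on at least one objective.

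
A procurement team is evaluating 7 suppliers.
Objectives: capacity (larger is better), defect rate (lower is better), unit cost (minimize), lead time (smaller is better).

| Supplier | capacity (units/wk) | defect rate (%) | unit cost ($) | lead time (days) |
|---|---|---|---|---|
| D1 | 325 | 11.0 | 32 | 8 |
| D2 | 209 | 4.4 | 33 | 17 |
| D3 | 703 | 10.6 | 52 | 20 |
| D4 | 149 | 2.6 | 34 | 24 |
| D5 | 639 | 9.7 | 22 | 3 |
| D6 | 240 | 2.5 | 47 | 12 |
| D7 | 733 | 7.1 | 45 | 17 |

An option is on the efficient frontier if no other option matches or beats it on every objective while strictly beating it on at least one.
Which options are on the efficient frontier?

D2, D4, D5, D6, D7

D1: dominated by D5 (capacity 639≥325, defect rate 9.7≤11.0, unit cost 22≤32, lead time 3≤8).
D2: not dominated.
D3: dominated by D7 (capacity 733≥703, defect rate 7.1≤10.6, unit cost 45≤52, lead time 17≤20).
D4: not dominated.
D5: not dominated (best unit cost).
D6: not dominated (best defect rate).
D7: not dominated (best capacity).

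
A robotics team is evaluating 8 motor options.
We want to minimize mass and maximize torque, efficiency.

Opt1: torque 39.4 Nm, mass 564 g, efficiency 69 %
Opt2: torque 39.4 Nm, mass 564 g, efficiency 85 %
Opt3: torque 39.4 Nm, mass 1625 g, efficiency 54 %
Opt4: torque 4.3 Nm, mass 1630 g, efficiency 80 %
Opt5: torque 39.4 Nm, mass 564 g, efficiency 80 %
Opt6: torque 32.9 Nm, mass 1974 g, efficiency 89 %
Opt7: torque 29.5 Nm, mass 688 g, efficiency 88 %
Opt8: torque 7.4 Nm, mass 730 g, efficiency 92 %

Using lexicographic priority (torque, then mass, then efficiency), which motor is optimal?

Opt2

First maximize torque: best is 39.4, kept {Opt1, Opt2, Opt3, Opt5}.
Then minimize mass: best is 564, kept {Opt1, Opt2, Opt5}.
Then maximize efficiency: best is 85, kept {Opt2}.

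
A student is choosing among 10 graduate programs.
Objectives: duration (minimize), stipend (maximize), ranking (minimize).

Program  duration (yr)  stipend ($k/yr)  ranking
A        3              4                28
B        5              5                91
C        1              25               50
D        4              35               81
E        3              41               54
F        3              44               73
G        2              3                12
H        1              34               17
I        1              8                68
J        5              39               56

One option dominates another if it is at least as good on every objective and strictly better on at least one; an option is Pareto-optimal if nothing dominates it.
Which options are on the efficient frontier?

A: dominated by H (duration 1≤3, stipend 34≥4, ranking 17≤28).
B: dominated by C (duration 1≤5, stipend 25≥5, ranking 50≤91).
C: dominated by H (duration 1≤1, stipend 34≥25, ranking 17≤50).
D: dominated by E (duration 3≤4, stipend 41≥35, ranking 54≤81).
E: not dominated.
F: not dominated (best stipend).
G: not dominated (best ranking).
H: not dominated.
I: dominated by C (duration 1≤1, stipend 25≥8, ranking 50≤68).
J: dominated by E (duration 3≤5, stipend 41≥39, ranking 54≤56).

E, F, G, H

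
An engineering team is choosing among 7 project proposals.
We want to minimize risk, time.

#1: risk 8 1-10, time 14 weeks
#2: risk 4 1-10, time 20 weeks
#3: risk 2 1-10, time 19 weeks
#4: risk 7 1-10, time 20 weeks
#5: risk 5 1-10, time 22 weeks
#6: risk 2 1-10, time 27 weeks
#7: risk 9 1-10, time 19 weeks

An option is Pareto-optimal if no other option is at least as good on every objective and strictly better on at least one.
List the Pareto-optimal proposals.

#1, #3

#1: not dominated (best time).
#2: dominated by #3 (risk 2≤4, time 19≤20).
#3: not dominated.
#4: dominated by #2 (risk 4≤7, time 20≤20).
#5: dominated by #2 (risk 4≤5, time 20≤22).
#6: dominated by #3 (risk 2≤2, time 19≤27).
#7: dominated by #1 (risk 8≤9, time 14≤19).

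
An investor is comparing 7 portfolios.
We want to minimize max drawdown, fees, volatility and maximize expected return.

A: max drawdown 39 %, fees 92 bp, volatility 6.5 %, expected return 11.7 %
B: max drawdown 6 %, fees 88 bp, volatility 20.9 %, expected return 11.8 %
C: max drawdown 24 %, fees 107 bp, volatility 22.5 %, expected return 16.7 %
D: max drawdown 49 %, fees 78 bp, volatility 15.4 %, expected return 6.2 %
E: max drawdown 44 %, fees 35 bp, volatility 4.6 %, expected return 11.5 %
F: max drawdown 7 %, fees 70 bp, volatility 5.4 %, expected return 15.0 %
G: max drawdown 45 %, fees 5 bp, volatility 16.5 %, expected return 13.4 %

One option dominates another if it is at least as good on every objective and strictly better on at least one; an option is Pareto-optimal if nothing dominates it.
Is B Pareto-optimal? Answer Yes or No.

A: worse on max drawdown (39 vs 6).
C: worse on max drawdown (24 vs 6).
D: worse on max drawdown (49 vs 6).
E: worse on max drawdown (44 vs 6).
F: worse on max drawdown (7 vs 6).
G: worse on max drawdown (45 vs 6).
No option is at least as good as B on every objective and strictly better on one.

Yes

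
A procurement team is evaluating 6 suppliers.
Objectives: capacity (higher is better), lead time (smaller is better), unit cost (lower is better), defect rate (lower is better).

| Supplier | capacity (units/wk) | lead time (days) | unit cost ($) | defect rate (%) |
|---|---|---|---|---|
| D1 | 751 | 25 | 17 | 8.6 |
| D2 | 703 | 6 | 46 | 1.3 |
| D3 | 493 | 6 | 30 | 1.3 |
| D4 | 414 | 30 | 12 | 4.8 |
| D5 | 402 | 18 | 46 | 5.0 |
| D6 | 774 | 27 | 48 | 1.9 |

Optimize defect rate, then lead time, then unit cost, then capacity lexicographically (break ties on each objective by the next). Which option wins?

D3

First minimize defect rate: best is 1.3, kept {D2, D3}.
Then minimize lead time: best is 6, kept {D2, D3}.
Then minimize unit cost: best is 30, kept {D3}.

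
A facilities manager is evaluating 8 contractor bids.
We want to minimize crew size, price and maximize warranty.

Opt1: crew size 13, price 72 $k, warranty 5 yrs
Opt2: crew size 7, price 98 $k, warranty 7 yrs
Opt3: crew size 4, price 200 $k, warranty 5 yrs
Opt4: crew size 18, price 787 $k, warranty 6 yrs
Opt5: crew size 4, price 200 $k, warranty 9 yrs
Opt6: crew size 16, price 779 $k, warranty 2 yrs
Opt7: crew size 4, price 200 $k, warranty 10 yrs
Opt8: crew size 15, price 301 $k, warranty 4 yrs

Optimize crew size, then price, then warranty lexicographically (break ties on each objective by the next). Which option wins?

Opt7

First minimize crew size: best is 4, kept {Opt3, Opt5, Opt7}.
Then minimize price: best is 200, kept {Opt3, Opt5, Opt7}.
Then maximize warranty: best is 10, kept {Opt7}.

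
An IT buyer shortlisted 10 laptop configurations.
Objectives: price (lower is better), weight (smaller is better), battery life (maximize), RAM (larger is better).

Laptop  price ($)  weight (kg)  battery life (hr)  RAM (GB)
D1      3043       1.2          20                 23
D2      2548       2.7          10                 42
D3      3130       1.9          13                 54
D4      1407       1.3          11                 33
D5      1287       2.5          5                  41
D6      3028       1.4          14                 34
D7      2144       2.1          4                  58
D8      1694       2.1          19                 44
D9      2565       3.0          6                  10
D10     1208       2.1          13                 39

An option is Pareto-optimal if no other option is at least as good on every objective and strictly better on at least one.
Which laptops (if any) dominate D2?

D8: price 1694≤2548, weight 2.1≤2.7, battery life 19≥10, RAM 44≥42 — dominates D2.
Others (D1, D3, D4, D5, D6, D7, D9, D10) are each worse than D2 on at least one objective.

D8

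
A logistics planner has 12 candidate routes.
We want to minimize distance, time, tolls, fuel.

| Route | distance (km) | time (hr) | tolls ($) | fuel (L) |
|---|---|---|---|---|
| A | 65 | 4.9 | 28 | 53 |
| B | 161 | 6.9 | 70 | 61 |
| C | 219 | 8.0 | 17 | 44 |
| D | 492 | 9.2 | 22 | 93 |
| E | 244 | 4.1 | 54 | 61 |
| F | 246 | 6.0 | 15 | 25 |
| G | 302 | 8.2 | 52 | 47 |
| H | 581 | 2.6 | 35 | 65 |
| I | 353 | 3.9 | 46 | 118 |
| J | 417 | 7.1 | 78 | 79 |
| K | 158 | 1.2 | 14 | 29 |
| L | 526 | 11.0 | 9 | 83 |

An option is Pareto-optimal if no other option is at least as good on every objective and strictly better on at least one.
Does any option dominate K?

No

A: worse on time (4.9 vs 1.2).
B: worse on distance (161 vs 158).
C: worse on distance (219 vs 158).
D: worse on distance (492 vs 158).
E: worse on distance (244 vs 158).
F: worse on distance (246 vs 158).
G: worse on distance (302 vs 158).
H: worse on distance (581 vs 158).
I: worse on distance (353 vs 158).
J: worse on distance (417 vs 158).
L: worse on distance (526 vs 158).
No option is at least as good as K on every objective and strictly better on one.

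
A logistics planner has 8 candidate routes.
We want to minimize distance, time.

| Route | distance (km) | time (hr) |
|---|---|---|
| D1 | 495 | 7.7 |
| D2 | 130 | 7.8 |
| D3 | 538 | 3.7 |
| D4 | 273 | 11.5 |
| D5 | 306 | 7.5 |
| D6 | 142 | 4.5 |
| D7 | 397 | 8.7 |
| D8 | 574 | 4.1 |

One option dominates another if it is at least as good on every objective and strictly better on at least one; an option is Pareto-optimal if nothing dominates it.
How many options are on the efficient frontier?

3

D1: dominated by D5 (distance 306≤495, time 7.5≤7.7).
D2: not dominated (best distance).
D3: not dominated (best time).
D4: dominated by D2 (distance 130≤273, time 7.8≤11.5).
D5: dominated by D6 (distance 142≤306, time 4.5≤7.5).
D6: not dominated.
D7: dominated by D2 (distance 130≤397, time 7.8≤8.7).
D8: dominated by D3 (distance 538≤574, time 3.7≤4.1).
Pareto-optimal: D2, D3, D6 → 3.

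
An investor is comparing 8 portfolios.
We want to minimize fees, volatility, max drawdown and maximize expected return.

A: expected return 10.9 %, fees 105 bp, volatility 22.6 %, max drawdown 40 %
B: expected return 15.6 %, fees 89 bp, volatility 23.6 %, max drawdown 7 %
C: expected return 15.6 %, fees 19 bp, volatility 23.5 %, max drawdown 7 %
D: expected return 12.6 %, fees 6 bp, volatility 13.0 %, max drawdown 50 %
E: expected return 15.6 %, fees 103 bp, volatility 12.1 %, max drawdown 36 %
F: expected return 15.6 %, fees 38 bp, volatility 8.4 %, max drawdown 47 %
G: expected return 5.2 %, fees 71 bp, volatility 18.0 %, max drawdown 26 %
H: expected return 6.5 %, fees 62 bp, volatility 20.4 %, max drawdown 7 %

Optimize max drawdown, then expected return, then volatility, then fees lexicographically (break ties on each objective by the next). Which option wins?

First minimize max drawdown: best is 7, kept {B, C, H}.
Then maximize expected return: best is 15.6, kept {B, C}.
Then minimize volatility: best is 23.5, kept {C}.

C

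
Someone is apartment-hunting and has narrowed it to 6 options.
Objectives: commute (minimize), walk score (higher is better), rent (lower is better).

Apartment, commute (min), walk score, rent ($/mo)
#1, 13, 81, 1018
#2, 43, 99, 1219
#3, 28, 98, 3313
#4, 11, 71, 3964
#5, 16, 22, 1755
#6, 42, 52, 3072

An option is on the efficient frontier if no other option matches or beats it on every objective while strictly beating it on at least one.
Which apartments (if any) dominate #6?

#1: commute 13≤42, walk score 81≥52, rent 1018≤3072 — dominates #6.
Others (#2, #3, #4, #5) are each worse than #6 on at least one objective.

#1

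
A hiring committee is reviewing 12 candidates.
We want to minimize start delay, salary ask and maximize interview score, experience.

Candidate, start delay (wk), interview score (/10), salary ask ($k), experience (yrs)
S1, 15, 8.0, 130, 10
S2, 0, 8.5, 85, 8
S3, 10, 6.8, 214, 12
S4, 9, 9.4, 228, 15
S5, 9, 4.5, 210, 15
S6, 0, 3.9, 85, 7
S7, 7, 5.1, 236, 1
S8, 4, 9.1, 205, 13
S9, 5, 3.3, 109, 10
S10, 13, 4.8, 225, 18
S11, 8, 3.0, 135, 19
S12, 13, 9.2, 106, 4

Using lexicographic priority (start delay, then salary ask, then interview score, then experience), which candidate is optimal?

First minimize start delay: best is 0, kept {S2, S6}.
Then minimize salary ask: best is 85, kept {S2, S6}.
Then maximize interview score: best is 8.5, kept {S2}.

S2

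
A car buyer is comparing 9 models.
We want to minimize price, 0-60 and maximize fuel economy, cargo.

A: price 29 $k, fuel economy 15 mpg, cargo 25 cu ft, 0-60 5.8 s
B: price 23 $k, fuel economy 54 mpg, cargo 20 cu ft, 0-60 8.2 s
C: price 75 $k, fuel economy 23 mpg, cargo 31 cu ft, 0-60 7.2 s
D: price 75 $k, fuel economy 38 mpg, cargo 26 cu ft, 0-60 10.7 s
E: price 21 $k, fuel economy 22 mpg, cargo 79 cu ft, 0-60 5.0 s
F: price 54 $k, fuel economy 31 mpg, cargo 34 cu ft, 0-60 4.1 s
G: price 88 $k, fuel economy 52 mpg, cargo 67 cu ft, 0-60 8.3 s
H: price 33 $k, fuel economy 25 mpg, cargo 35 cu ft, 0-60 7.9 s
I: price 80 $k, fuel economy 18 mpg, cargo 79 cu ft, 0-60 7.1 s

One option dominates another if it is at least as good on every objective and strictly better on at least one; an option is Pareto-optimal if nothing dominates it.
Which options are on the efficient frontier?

B, D, E, F, G, H

A: dominated by E (price 21≤29, fuel economy 22≥15, cargo 79≥25, 0-60 5.0≤5.8).
B: not dominated (best fuel economy).
C: dominated by F (price 54≤75, fuel economy 31≥23, cargo 34≥31, 0-60 4.1≤7.2).
D: not dominated.
E: not dominated (best price).
F: not dominated (best 0-60).
G: not dominated.
H: not dominated.
I: dominated by E (price 21≤80, fuel economy 22≥18, cargo 79≥79, 0-60 5.0≤7.1).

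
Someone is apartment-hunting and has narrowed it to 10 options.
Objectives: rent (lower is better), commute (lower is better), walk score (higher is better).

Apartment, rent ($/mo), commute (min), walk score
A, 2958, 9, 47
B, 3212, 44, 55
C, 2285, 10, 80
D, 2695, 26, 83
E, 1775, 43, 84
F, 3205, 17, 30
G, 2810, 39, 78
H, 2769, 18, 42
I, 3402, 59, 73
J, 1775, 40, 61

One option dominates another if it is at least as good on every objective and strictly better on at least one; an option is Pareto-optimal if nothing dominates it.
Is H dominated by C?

C vs H: rent 2285≤2769, commute 10≤18, walk score 80≥42 — C is at least as good on every objective with at least one strict improvement.

Yes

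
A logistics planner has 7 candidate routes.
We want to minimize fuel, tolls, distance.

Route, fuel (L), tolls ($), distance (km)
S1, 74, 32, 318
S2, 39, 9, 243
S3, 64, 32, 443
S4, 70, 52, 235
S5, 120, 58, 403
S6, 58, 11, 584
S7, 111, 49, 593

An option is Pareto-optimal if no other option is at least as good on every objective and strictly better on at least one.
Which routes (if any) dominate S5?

S1: fuel 74≤120, tolls 32≤58, distance 318≤403 — dominates S5.
S2: fuel 39≤120, tolls 9≤58, distance 243≤403 — dominates S5.
S4: fuel 70≤120, tolls 52≤58, distance 235≤403 — dominates S5.
Others (S3, S6, S7) are each worse than S5 on at least one objective.

S1, S2, S4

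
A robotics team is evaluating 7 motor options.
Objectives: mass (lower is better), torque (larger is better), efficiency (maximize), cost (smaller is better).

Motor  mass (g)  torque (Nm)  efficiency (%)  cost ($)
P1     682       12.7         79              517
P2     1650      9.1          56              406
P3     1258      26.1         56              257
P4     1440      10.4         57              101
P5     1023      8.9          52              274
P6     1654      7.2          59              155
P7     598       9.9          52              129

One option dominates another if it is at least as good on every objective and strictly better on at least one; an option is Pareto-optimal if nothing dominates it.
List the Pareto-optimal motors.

P1, P3, P4, P6, P7

P1: not dominated (best efficiency).
P2: dominated by P3 (mass 1258≤1650, torque 26.1≥9.1, efficiency 56≥56, cost 257≤406).
P3: not dominated (best torque).
P4: not dominated (best cost).
P5: dominated by P7 (mass 598≤1023, torque 9.9≥8.9, efficiency 52≥52, cost 129≤274).
P6: not dominated.
P7: not dominated (best mass).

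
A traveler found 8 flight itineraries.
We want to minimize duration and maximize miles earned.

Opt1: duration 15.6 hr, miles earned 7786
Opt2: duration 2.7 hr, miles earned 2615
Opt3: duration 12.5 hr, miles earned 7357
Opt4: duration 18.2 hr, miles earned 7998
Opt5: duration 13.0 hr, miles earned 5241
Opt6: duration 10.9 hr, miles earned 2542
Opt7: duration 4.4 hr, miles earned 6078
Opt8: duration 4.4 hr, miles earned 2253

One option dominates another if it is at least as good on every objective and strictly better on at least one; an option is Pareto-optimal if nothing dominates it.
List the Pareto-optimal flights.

Opt1, Opt2, Opt3, Opt4, Opt7

Opt1: not dominated.
Opt2: not dominated (best duration).
Opt3: not dominated.
Opt4: not dominated (best miles earned).
Opt5: dominated by Opt3 (duration 12.5≤13.0, miles earned 7357≥5241).
Opt6: dominated by Opt2 (duration 2.7≤10.9, miles earned 2615≥2542).
Opt7: not dominated.
Opt8: dominated by Opt2 (duration 2.7≤4.4, miles earned 2615≥2253).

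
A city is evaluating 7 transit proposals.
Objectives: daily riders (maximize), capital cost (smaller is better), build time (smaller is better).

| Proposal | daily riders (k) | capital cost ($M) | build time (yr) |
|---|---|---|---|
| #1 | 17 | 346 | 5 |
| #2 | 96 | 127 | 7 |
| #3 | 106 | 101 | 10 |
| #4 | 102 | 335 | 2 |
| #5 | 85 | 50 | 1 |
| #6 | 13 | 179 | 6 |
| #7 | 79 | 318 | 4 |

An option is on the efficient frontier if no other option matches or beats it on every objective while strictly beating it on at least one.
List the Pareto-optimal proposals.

#2, #3, #4, #5

#1: dominated by #4 (daily riders 102≥17, capital cost 335≤346, build time 2≤5).
#2: not dominated.
#3: not dominated (best daily riders).
#4: not dominated.
#5: not dominated (best capital cost).
#6: dominated by #5 (daily riders 85≥13, capital cost 50≤179, build time 1≤6).
#7: dominated by #5 (daily riders 85≥79, capital cost 50≤318, build time 1≤4).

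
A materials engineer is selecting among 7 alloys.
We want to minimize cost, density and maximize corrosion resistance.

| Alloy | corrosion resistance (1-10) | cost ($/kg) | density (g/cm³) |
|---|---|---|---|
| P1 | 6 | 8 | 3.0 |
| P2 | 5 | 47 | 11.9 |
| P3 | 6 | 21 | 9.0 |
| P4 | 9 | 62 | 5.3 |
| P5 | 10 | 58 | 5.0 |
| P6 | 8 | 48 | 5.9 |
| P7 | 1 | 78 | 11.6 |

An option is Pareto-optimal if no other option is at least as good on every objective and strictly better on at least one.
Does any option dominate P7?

Yes

P1 vs P7: corrosion resistance 6≥1, cost 8≤78, density 3.0≤11.6 — P1 is at least as good on every objective and strictly better on at least one, so P1 dominates P7.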